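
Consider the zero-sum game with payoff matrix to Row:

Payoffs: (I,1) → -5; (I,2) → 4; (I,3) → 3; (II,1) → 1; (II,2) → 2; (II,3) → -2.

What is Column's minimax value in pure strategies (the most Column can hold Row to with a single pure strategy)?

Column maxima: 1 → 1, 2 → 4, 3 → 3.
The smallest of these is 1.

1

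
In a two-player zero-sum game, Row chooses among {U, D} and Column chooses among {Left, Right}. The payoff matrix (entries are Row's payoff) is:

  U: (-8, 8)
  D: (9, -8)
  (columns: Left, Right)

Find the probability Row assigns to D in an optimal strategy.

Row minima: U → -8, D → -8; maximin = -8.
Column maxima: Left → 9, Right → 8; minimax = 8.
-8 ≠ 8, so there is no saddle point; optimal play is mixed.
Let Row play U with probability p. Expected payoff against Left: (-8)p + 9(1−p) = −17p + 9; against Right: 8p + (-8)(1−p) = 16p − 8.
Setting these equal: −17p + 9 = 16p − 8 ⇒ −33p = -17 ⇒ p = 17/33, and the value is (-17)·(17/33) + 9 = 8/33.
For Column: with q = P(Left), equating U's and D's payoffs gives −16q + 8 = 17q − 8 ⇒ q = 16/33.

16/33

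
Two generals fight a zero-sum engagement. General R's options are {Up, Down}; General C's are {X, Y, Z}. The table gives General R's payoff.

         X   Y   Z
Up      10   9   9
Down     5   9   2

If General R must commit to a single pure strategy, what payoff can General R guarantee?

Row minima: Up → 9, Down → 2.
The best of these is 9.

9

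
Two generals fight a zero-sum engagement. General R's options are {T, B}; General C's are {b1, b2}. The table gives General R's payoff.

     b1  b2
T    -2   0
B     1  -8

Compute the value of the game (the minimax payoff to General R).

Row minima: T → -2, B → -8; maximin = -2.
Column maxima: b1 → 1, b2 → 0; minimax = 0.
-2 ≠ 0, so there is no saddle point; optimal play is mixed.
Let General R play T with probability p. Expected payoff against b1: (-2)p + 1(1−p) = −3p + 1; against b2: 0p + (-8)(1−p) = 8p − 8.
Setting these equal: −3p + 1 = 8p − 8 ⇒ −11p = -9 ⇒ p = 9/11, and the value is (-3)·(9/11) + 1 = -16/11.
For General C: with q = P(b1), equating T's and B's payoffs gives −2q = 9q − 8 ⇒ q = 8/11.

-16/11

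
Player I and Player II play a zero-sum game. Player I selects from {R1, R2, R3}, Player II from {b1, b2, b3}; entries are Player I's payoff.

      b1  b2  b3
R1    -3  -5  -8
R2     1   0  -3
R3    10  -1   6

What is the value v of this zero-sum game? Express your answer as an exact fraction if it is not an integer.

-3/10

Row minima: R1 → -8, R2 → -3, R3 → -1; maximin = -1.
Column maxima: b1 → 10, b2 → 0, b3 → 6; minimax = 0.
-1 ≠ 0, so there is no saddle point; optimal play is mixed.
R1 is strictly dominated by R2, so Player I never plays it.
b1 is strictly dominated by b2 (it gives Player I strictly more in every row), so Player II never plays it.
On the remaining 2×2 (R2, R3 vs b2, b3):
Let Player I play R2 with probability p. Expected payoff against b2: 0p + (-1)(1−p) = p − 1; against b3: (-3)p + 6(1−p) = −9p + 6.
Setting these equal: p − 1 = −9p + 6 ⇒ 10p = 7 ⇒ p = 7/10, and the value is (1)·(7/10) − 1 = -3/10.
For Player II: with q = P(b2), equating R2's and R3's payoffs gives 3q − 3 = −7q + 6 ⇒ q = 9/10.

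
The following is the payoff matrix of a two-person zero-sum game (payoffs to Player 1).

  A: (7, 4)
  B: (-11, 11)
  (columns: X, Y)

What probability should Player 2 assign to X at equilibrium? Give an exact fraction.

Row minima: A → 4, B → -11; maximin = 4.
Column maxima: X → 7, Y → 11; minimax = 7.
4 ≠ 7, so there is no saddle point; optimal play is mixed.
Let Player 1 play A with probability p. Expected payoff against X: 7p + (-11)(1−p) = 18p − 11; against Y: 4p + 11(1−p) = −7p + 11.
Setting these equal: 18p − 11 = −7p + 11 ⇒ 25p = 22 ⇒ p = 22/25, and the value is (18)·(22/25) − 11 = 121/25.
For Player 2: with q = P(X), equating A's and B's payoffs gives 3q + 4 = −22q + 11 ⇒ q = 7/25.

7/25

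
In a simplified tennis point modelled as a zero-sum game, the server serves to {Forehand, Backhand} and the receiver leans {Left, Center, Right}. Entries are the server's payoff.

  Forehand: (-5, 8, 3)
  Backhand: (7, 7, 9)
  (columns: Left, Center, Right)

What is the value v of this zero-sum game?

7

Row minima: Forehand → -5, Backhand → 7; maximin = 7.
Column maxima: Left → 7, Center → 8, Right → 9; minimax = 7.
Since maximin = minimax = 7, there is a saddle point and the value is 7.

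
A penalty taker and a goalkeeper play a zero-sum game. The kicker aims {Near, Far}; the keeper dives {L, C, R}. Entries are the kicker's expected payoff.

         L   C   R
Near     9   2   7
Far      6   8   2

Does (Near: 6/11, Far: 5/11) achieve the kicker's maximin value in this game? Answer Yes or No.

Against L this mix gives (6/11)·9 + (5/11)·6 = 84/11.
Against C this mix gives (6/11)·2 + (5/11)·8 = 52/11.
Against R this mix gives (6/11)·7 + (5/11)·2 = 52/11.
All of the keeper's active replies (C, R) yield 52/11, and no column does worse for the kicker. The mix makes the keeper indifferent and guarantees 52/11, so it is optimal.

Yes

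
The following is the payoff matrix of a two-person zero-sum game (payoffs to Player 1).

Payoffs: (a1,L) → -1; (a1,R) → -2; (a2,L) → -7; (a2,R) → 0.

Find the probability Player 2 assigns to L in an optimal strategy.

1/4

Row minima: a1 → -2, a2 → -7; maximin = -2.
Column maxima: L → -1, R → 0; minimax = -1.
-2 ≠ -1, so there is no saddle point; optimal play is mixed.
Let Player 1 play a1 with probability p. Expected payoff against L: (-1)p + (-7)(1−p) = 6p − 7; against R: (-2)p + 0(1−p) = −2p.
Setting these equal: 6p − 7 = −2p ⇒ 8p = 7 ⇒ p = 7/8, and the value is (6)·(7/8) − 7 = -7/4.
For Player 2: with q = P(L), equating a1's and a2's payoffs gives q − 2 = −7q ⇒ q = 1/4.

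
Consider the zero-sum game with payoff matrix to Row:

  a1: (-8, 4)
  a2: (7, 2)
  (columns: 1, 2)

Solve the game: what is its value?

Row minima: a1 → -8, a2 → 2; maximin = 2.
Column maxima: 1 → 7, 2 → 4; minimax = 4.
2 ≠ 4, so there is no saddle point; optimal play is mixed.
Let Row play a1 with probability p. Expected payoff against 1: (-8)p + 7(1−p) = −15p + 7; against 2: 4p + 2(1−p) = 2p + 2.
Setting these equal: −15p + 7 = 2p + 2 ⇒ −17p = -5 ⇒ p = 5/17, and the value is (-15)·(5/17) + 7 = 44/17.
For Column: with q = P(1), equating a1's and a2's payoffs gives −12q + 4 = 5q + 2 ⇒ q = 2/17.

44/17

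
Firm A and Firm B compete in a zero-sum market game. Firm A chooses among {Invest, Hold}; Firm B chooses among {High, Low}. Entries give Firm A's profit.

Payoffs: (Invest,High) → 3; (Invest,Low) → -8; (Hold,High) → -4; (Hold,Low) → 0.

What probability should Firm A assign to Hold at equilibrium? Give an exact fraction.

11/15

Row minima: Invest → -8, Hold → -4; maximin = -4.
Column maxima: High → 3, Low → 0; minimax = 0.
-4 ≠ 0, so there is no saddle point; optimal play is mixed.
Let Firm A play Invest with probability p. Expected payoff against High: 3p + (-4)(1−p) = 7p − 4; against Low: (-8)p + 0(1−p) = −8p.
Setting these equal: 7p − 4 = −8p ⇒ 15p = 4 ⇒ p = 4/15, and the value is (7)·(4/15) − 4 = -32/15.
For Firm B: with q = P(High), equating Invest's and Hold's payoffs gives 11q − 8 = −4q ⇒ q = 8/15.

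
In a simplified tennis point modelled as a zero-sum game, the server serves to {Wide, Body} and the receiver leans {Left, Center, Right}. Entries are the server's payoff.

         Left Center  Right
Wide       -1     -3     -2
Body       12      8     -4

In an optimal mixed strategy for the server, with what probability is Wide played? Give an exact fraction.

Row minima: Wide → -3, Body → -4; maximin = -3.
Column maxima: Left → 12, Center → 8, Right → -2; minimax = -2.
-3 ≠ -2, so there is no saddle point; optimal play is mixed.
Left is strictly dominated by Center (it gives the server strictly more in every row), so the receiver never plays it.
On the remaining 2×2 (Wide, Body vs Center, Right):
Let the server play Wide with probability p. Expected payoff against Center: (-3)p + 8(1−p) = −11p + 8; against Right: (-2)p + (-4)(1−p) = 2p − 4.
Setting these equal: −11p + 8 = 2p − 4 ⇒ −13p = -12 ⇒ p = 12/13, and the value is (-11)·(12/13) + 8 = -28/13.
For the receiver: with q = P(Center), equating Wide's and Body's payoffs gives −q − 2 = 12q − 4 ⇒ q = 2/13.

12/13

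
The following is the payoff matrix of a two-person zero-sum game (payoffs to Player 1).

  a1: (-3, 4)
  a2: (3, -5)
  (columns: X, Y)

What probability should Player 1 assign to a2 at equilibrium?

Row minima: a1 → -3, a2 → -5; maximin = -3.
Column maxima: X → 3, Y → 4; minimax = 3.
-3 ≠ 3, so there is no saddle point; optimal play is mixed.
Let Player 1 play a1 with probability p. Expected payoff against X: (-3)p + 3(1−p) = −6p + 3; against Y: 4p + (-5)(1−p) = 9p − 5.
Setting these equal: −6p + 3 = 9p − 5 ⇒ −15p = -8 ⇒ p = 8/15, and the value is (-6)·(8/15) + 3 = -1/5.
For Player 2: with q = P(X), equating a1's and a2's payoffs gives −7q + 4 = 8q − 5 ⇒ q = 3/5.

7/15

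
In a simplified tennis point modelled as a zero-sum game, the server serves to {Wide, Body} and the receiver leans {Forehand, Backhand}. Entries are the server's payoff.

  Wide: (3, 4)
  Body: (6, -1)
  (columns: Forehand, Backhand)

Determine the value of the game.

Row minima: Wide → 3, Body → -1; maximin = 3.
Column maxima: Forehand → 6, Backhand → 4; minimax = 4.
3 ≠ 4, so there is no saddle point; optimal play is mixed.
Let the server play Wide with probability p. Expected payoff against Forehand: 3p + 6(1−p) = −3p + 6; against Backhand: 4p + (-1)(1−p) = 5p − 1.
Setting these equal: −3p + 6 = 5p − 1 ⇒ −8p = -7 ⇒ p = 7/8, and the value is (-3)·(7/8) + 6 = 27/8.
For the receiver: with q = P(Forehand), equating Wide's and Body's payoffs gives −q + 4 = 7q − 1 ⇒ q = 5/8.

27/8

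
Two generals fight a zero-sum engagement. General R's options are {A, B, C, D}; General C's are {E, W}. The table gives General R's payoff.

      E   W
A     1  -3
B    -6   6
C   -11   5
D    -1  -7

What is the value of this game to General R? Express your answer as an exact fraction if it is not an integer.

Row minima: A → -3, B → -6, C → -11, D → -7; maximin = -3.
Column maxima: E → 1, W → 6; minimax = 1.
-3 ≠ 1, so there is no saddle point; optimal play is mixed.
C is strictly dominated by B, so General R never plays it.
D is strictly dominated by A, so General R never plays it.
On the remaining 2×2 (A, B vs E, W):
Let General R play A with probability p. Expected payoff against E: 1p + (-6)(1−p) = 7p − 6; against W: (-3)p + 6(1−p) = −9p + 6.
Setting these equal: 7p − 6 = −9p + 6 ⇒ 16p = 12 ⇒ p = 3/4, and the value is (7)·(3/4) − 6 = -3/4.
For General C: with q = P(E), equating A's and B's payoffs gives 4q − 3 = −12q + 6 ⇒ q = 9/16.

-3/4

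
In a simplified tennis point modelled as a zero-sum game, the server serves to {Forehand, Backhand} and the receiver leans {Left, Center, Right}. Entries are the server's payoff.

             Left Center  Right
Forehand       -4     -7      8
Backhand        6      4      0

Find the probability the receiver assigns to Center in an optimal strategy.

Row minima: Forehand → -7, Backhand → 0; maximin = 0.
Column maxima: Left → 6, Center → 4, Right → 8; minimax = 4.
0 ≠ 4, so there is no saddle point; optimal play is mixed.
Left is strictly dominated by Center (it gives the server strictly more in every row), so the receiver never plays it.
On the remaining 2×2 (Forehand, Backhand vs Center, Right):
Let the server play Forehand with probability p. Expected payoff against Center: (-7)p + 4(1−p) = −11p + 4; against Right: 8p + 0(1−p) = 8p.
Setting these equal: −11p + 4 = 8p ⇒ −19p = -4 ⇒ p = 4/19, and the value is (-11)·(4/19) + 4 = 32/19.
For the receiver: with q = P(Center), equating Forehand's and Backhand's payoffs gives −15q + 8 = 4q ⇒ q = 8/19.

8/19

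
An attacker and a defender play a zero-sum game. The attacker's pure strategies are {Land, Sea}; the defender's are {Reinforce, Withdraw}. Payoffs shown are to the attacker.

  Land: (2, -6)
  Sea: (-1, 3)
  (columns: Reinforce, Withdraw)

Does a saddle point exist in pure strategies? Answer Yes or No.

Row minima: Land → -6, Sea → -1; maximin = -1.
Column maxima: Reinforce → 2, Withdraw → 3; minimax = 2.
-1 ≠ 2, so no pure-strategy equilibrium exists.

No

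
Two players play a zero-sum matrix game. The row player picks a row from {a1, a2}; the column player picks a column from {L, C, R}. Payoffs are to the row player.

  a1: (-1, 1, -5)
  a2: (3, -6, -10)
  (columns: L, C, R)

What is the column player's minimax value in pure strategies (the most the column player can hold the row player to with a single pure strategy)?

-5

Column maxima: L → 3, C → 1, R → -5.
The smallest of these is -5.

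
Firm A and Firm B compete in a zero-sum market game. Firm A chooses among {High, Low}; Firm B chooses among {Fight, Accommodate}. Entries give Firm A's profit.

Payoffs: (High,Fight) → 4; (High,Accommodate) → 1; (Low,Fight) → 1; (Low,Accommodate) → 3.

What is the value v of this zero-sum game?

11/5

Row minima: High → 1, Low → 1; maximin = 1.
Column maxima: Fight → 4, Accommodate → 3; minimax = 3.
1 ≠ 3, so there is no saddle point; optimal play is mixed.
Let Firm A play High with probability p. Expected payoff against Fight: 4p + 1(1−p) = 3p + 1; against Accommodate: 1p + 3(1−p) = −2p + 3.
Setting these equal: 3p + 1 = −2p + 3 ⇒ 5p = 2 ⇒ p = 2/5, and the value is (3)·(2/5) + 1 = 11/5.
For Firm B: with q = P(Fight), equating High's and Low's payoffs gives 3q + 1 = −2q + 3 ⇒ q = 2/5.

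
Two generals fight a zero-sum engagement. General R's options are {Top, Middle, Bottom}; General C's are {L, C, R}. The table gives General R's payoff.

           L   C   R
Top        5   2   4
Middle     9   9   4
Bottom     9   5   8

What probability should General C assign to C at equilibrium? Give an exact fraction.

1/2

Row minima: Top → 2, Middle → 4, Bottom → 5; maximin = 5.
Column maxima: L → 9, C → 9, R → 8; minimax = 8.
5 ≠ 8, so there is no saddle point; optimal play is mixed.
Top is strictly dominated by Bottom, so General R never plays it.
L is strictly dominated by R (it gives General R strictly more in every row), so General C never plays it.
On the remaining 2×2 (Middle, Bottom vs C, R):
Let General R play Middle with probability p. Expected payoff against C: 9p + 5(1−p) = 4p + 5; against R: 4p + 8(1−p) = −4p + 8.
Setting these equal: 4p + 5 = −4p + 8 ⇒ 8p = 3 ⇒ p = 3/8, and the value is (4)·(3/8) + 5 = 13/2.
For General C: with q = P(C), equating Middle's and Bottom's payoffs gives 5q + 4 = −3q + 8 ⇒ q = 1/2.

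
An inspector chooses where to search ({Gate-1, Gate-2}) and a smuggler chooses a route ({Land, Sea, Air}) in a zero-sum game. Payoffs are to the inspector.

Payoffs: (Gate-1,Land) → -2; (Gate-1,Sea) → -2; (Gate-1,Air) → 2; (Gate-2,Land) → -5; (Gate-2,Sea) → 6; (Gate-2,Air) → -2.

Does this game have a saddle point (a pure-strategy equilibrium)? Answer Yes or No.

Row minima: Gate-1 → -2, Gate-2 → -5; maximin = -2.
Column maxima: Land → -2, Sea → 6, Air → 2; minimax = -2.
maximin = minimax = -2, so a saddle point exists.

Yes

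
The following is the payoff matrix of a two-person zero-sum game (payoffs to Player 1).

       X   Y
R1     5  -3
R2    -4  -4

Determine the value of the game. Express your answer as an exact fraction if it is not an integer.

-3

Row minima: R1 → -3, R2 → -4; maximin = -3.
Column maxima: X → 5, Y → -3; minimax = -3.
Since maximin = minimax = -3, there is a saddle point and the value is -3.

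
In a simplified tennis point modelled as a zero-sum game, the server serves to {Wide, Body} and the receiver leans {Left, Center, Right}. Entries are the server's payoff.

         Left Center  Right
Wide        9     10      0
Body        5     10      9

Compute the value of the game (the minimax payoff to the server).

81/13

Row minima: Wide → 0, Body → 5; maximin = 5.
Column maxima: Left → 9, Center → 10, Right → 9; minimax = 9.
5 ≠ 9, so there is no saddle point; optimal play is mixed.
Center is strictly dominated by Left (it gives the server strictly more in every row), so the receiver never plays it.
On the remaining 2×2 (Wide, Body vs Left, Right):
Let the server play Wide with probability p. Expected payoff against Left: 9p + 5(1−p) = 4p + 5; against Right: 0p + 9(1−p) = −9p + 9.
Setting these equal: 4p + 5 = −9p + 9 ⇒ 13p = 4 ⇒ p = 4/13, and the value is (4)·(4/13) + 5 = 81/13.
For the receiver: with q = P(Left), equating Wide's and Body's payoffs gives 9q = −4q + 9 ⇒ q = 9/13.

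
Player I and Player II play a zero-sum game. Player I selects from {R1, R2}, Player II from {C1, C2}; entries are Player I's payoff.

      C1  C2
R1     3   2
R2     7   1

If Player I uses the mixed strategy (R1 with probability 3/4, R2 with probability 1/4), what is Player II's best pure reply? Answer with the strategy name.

If Player II plays C1, Player I's expected payoff is (3/4)·3 + (1/4)·7 = 4.
If Player II plays C2, Player I's expected payoff is (3/4)·2 + (1/4)·1 = 7/4.
Player II minimizes Player I's payoff; the smallest is 7/4, so the best response is C2.

C2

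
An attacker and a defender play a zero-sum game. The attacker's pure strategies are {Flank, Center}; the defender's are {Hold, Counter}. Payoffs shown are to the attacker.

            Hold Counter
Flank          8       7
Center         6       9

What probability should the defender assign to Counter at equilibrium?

1/2

Row minima: Flank → 7, Center → 6; maximin = 7.
Column maxima: Hold → 8, Counter → 9; minimax = 8.
7 ≠ 8, so there is no saddle point; optimal play is mixed.
Let the attacker play Flank with probability p. Expected payoff against Hold: 8p + 6(1−p) = 2p + 6; against Counter: 7p + 9(1−p) = −2p + 9.
Setting these equal: 2p + 6 = −2p + 9 ⇒ 4p = 3 ⇒ p = 3/4, and the value is (2)·(3/4) + 6 = 15/2.
For the defender: with q = P(Hold), equating Flank's and Center's payoffs gives q + 7 = −3q + 9 ⇒ q = 1/2.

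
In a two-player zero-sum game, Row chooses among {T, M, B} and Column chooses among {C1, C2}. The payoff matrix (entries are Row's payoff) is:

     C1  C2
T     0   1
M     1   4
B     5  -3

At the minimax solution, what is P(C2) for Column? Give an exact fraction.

4/11

Row minima: T → 0, M → 1, B → -3; maximin = 1.
Column maxima: C1 → 5, C2 → 4; minimax = 4.
1 ≠ 4, so there is no saddle point; optimal play is mixed.
T is strictly dominated by M, so Row never plays it.
On the remaining 2×2 (M, B vs C1, C2):
Let Row play M with probability p. Expected payoff against C1: 1p + 5(1−p) = −4p + 5; against C2: 4p + (-3)(1−p) = 7p − 3.
Setting these equal: −4p + 5 = 7p − 3 ⇒ −11p = -8 ⇒ p = 8/11, and the value is (-4)·(8/11) + 5 = 23/11.
For Column: with q = P(C1), equating M's and B's payoffs gives −3q + 4 = 8q − 3 ⇒ q = 7/11.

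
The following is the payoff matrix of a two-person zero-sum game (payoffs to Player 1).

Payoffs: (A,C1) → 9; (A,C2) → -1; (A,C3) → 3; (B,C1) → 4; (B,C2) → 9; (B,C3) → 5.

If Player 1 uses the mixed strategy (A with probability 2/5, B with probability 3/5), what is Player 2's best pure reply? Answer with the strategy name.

C3

If Player 2 plays C1, Player 1's expected payoff is (2/5)·9 + (3/5)·4 = 6.
If Player 2 plays C2, Player 1's expected payoff is (2/5)·(-1) + (3/5)·9 = 5.
If Player 2 plays C3, Player 1's expected payoff is (2/5)·3 + (3/5)·5 = 21/5.
Player 2 minimizes Player 1's payoff; the smallest is 21/5, so the best response is C3.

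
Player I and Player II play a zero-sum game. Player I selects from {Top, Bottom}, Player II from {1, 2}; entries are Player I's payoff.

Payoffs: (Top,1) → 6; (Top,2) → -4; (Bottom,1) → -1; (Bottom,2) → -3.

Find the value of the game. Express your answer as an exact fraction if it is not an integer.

Row minima: Top → -4, Bottom → -3; maximin = -3.
Column maxima: 1 → 6, 2 → -3; minimax = -3.
Since maximin = minimax = -3, there is a saddle point and the value is -3.

-3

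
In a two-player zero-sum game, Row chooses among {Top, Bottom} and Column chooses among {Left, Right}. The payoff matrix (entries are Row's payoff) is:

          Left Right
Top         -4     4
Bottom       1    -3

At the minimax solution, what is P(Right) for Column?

Row minima: Top → -4, Bottom → -3; maximin = -3.
Column maxima: Left → 1, Right → 4; minimax = 1.
-3 ≠ 1, so there is no saddle point; optimal play is mixed.
Let Row play Top with probability p. Expected payoff against Left: (-4)p + 1(1−p) = −5p + 1; against Right: 4p + (-3)(1−p) = 7p − 3.
Setting these equal: −5p + 1 = 7p − 3 ⇒ −12p = -4 ⇒ p = 1/3, and the value is (-5)·(1/3) + 1 = -2/3.
For Column: with q = P(Left), equating Top's and Bottom's payoffs gives −8q + 4 = 4q − 3 ⇒ q = 7/12.

5/12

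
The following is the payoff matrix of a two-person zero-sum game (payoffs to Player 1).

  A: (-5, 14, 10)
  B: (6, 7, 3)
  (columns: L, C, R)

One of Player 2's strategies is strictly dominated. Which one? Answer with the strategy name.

L holds Player 1's payoff strictly below C in every row: -5 < 14, 6 < 7.
So C is strictly dominated for Player 2.

C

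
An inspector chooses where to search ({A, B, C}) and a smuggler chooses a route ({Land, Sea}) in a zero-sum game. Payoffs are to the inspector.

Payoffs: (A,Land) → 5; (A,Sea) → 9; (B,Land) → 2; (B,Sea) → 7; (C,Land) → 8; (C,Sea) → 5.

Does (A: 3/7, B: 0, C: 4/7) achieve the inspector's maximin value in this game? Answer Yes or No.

Yes

Against Land this mix gives (3/7)·5 + (4/7)·8 = 47/7.
Against Sea this mix gives (3/7)·9 + (4/7)·5 = 47/7.
All of the smuggler's active replies (Land, Sea) yield 47/7, and no column does worse for the inspector. The mix makes the smuggler indifferent and guarantees 47/7, so it is optimal.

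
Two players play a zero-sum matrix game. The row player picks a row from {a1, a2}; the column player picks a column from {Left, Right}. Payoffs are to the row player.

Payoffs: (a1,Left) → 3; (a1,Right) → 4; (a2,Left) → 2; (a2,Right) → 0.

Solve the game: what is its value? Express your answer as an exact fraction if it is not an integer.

3

Row minima: a1 → 3, a2 → 0; maximin = 3.
Column maxima: Left → 3, Right → 4; minimax = 3.
Since maximin = minimax = 3, there is a saddle point and the value is 3.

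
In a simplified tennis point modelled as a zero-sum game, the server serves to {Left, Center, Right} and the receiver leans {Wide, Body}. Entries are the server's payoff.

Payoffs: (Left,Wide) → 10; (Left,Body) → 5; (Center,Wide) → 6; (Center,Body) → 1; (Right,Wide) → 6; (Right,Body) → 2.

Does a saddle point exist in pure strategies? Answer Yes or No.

Yes

Row minima: Left → 5, Center → 1, Right → 2; maximin = 5.
Column maxima: Wide → 10, Body → 5; minimax = 5.
maximin = minimax = 5, so a saddle point exists.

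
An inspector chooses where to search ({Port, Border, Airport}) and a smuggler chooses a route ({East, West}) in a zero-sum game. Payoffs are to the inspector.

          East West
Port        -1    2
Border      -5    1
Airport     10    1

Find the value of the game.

7/4

Row minima: Port → -1, Border → -5, Airport → 1; maximin = 1.
Column maxima: East → 10, West → 2; minimax = 2.
1 ≠ 2, so there is no saddle point; optimal play is mixed.
Border is strictly dominated by Port, so the inspector never plays it.
On the remaining 2×2 (Port, Airport vs East, West):
Let the inspector play Port with probability p. Expected payoff against East: (-1)p + 10(1−p) = −11p + 10; against West: 2p + 1(1−p) = p + 1.
Setting these equal: −11p + 10 = p + 1 ⇒ −12p = -9 ⇒ p = 3/4, and the value is (-11)·(3/4) + 10 = 7/4.
For the smuggler: with q = P(East), equating Port's and Airport's payoffs gives −3q + 2 = 9q + 1 ⇒ q = 1/12.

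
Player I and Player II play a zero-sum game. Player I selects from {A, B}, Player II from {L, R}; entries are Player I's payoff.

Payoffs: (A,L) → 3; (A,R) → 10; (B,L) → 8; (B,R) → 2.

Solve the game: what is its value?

74/13

Row minima: A → 3, B → 2; maximin = 3.
Column maxima: L → 8, R → 10; minimax = 8.
3 ≠ 8, so there is no saddle point; optimal play is mixed.
Let Player I play A with probability p. Expected payoff against L: 3p + 8(1−p) = −5p + 8; against R: 10p + 2(1−p) = 8p + 2.
Setting these equal: −5p + 8 = 8p + 2 ⇒ −13p = -6 ⇒ p = 6/13, and the value is (-5)·(6/13) + 8 = 74/13.
For Player II: with q = P(L), equating A's and B's payoffs gives −7q + 10 = 6q + 2 ⇒ q = 8/13.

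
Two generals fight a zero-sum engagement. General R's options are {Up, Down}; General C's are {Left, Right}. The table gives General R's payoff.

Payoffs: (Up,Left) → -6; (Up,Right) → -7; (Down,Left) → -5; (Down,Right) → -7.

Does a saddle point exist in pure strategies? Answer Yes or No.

Yes

Row minima: Up → -7, Down → -7; maximin = -7.
Column maxima: Left → -5, Right → -7; minimax = -7.
maximin = minimax = -7, so a saddle point exists.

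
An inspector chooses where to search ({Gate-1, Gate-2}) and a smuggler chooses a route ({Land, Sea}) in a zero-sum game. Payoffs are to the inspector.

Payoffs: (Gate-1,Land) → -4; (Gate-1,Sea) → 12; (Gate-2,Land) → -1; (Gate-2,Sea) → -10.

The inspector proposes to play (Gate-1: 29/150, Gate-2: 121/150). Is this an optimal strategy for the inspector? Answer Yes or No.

No

Against Land this mix gives (29/150)·(-4) + (121/150)·(-1) = -79/50.
Against Sea this mix gives (29/150)·12 + (121/150)·(-10) = -431/75.
The smuggler will play Sea, holding the inspector to -431/75. Shifting weight toward the row that does better against Sea would raise this floor (the equalizing mix achieves -52/25 against both Sea and Land), so the proposed strategy is not optimal.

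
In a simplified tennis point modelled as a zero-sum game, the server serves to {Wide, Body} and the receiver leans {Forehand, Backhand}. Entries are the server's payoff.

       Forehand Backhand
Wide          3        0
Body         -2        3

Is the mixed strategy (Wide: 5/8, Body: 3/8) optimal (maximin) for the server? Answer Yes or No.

Against Forehand this mix gives (5/8)·3 + (3/8)·(-2) = 9/8.
Against Backhand this mix gives (5/8)·0 + (3/8)·3 = 9/8.
All of the receiver's active replies (Forehand, Backhand) yield 9/8, and no column does worse for the server. The mix makes the receiver indifferent and guarantees 9/8, so it is optimal.

Yes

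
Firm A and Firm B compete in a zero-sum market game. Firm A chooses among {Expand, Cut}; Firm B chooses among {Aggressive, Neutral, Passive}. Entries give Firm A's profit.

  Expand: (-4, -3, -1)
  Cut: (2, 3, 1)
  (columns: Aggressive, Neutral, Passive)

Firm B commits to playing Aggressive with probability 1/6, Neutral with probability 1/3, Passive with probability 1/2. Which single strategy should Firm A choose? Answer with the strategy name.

Cut

Expected payoff of Expand: (1/6)·(-4) + (1/3)·(-3) + (1/2)·(-1) = -13/6.
Expected payoff of Cut: (1/6)·2 + (1/3)·3 + (1/2)·1 = 11/6.
The largest is 11/6, so Firm A's best response is Cut.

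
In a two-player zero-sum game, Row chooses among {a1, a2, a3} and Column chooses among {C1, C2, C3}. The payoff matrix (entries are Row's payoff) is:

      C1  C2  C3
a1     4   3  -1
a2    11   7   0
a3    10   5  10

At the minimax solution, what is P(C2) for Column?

Row minima: a1 → -1, a2 → 0, a3 → 5; maximin = 5.
Column maxima: C1 → 11, C2 → 7, C3 → 10; minimax = 7.
5 ≠ 7, so there is no saddle point; optimal play is mixed.
a1 is strictly dominated by a2, so Row never plays it.
C1 is strictly dominated by C2 (it gives Row strictly more in every row), so Column never plays it.
On the remaining 2×2 (a2, a3 vs C2, C3):
Let Row play a2 with probability p. Expected payoff against C2: 7p + 5(1−p) = 2p + 5; against C3: 0p + 10(1−p) = −10p + 10.
Setting these equal: 2p + 5 = −10p + 10 ⇒ 12p = 5 ⇒ p = 5/12, and the value is (2)·(5/12) + 5 = 35/6.
For Column: with q = P(C2), equating a2's and a3's payoffs gives 7q = −5q + 10 ⇒ q = 5/6.

5/6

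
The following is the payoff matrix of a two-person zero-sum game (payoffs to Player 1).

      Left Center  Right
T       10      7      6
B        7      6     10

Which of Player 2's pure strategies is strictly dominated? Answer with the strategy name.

Left

Center holds Player 1's payoff strictly below Left in every row: 7 < 10, 6 < 7.
So Left is strictly dominated for Player 2.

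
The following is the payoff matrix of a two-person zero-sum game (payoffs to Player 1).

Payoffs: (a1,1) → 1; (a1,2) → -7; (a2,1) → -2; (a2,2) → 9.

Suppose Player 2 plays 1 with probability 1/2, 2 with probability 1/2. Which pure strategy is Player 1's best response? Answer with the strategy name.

a2

Expected payoff of a1: (1/2)·1 + (1/2)·(-7) = -3.
Expected payoff of a2: (1/2)·(-2) + (1/2)·9 = 7/2.
The largest is 7/2, so Player 1's best response is a2.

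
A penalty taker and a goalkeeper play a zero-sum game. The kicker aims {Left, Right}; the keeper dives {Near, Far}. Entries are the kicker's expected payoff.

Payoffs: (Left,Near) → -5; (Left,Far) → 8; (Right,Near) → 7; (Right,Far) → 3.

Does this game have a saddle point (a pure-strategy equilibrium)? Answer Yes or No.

Row minima: Left → -5, Right → 3; maximin = 3.
Column maxima: Near → 7, Far → 8; minimax = 7.
3 ≠ 7, so no pure-strategy equilibrium exists.

No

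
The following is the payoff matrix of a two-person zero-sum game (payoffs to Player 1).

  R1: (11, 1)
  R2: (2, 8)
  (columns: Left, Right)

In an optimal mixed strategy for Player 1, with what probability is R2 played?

5/8

Row minima: R1 → 1, R2 → 2; maximin = 2.
Column maxima: Left → 11, Right → 8; minimax = 8.
2 ≠ 8, so there is no saddle point; optimal play is mixed.
Let Player 1 play R1 with probability p. Expected payoff against Left: 11p + 2(1−p) = 9p + 2; against Right: 1p + 8(1−p) = −7p + 8.
Setting these equal: 9p + 2 = −7p + 8 ⇒ 16p = 6 ⇒ p = 3/8, and the value is (9)·(3/8) + 2 = 43/8.
For Player 2: with q = P(Left), equating R1's and R2's payoffs gives 10q + 1 = −6q + 8 ⇒ q = 7/16.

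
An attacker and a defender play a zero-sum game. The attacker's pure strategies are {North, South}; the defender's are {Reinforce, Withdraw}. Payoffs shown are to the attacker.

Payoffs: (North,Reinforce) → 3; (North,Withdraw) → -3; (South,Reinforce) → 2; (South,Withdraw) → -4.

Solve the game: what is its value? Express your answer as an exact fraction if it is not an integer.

Row minima: North → -3, South → -4; maximin = -3.
Column maxima: Reinforce → 3, Withdraw → -3; minimax = -3.
Since maximin = minimax = -3, there is a saddle point and the value is -3.

-3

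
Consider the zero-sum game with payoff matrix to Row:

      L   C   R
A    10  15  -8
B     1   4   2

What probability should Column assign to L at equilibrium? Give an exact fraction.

10/19

Row minima: A → -8, B → 1; maximin = 1.
Column maxima: L → 10, C → 15, R → 2; minimax = 2.
1 ≠ 2, so there is no saddle point; optimal play is mixed.
C is strictly dominated by L (it gives Row strictly more in every row), so Column never plays it.
On the remaining 2×2 (A, B vs L, R):
Let Row play A with probability p. Expected payoff against L: 10p + 1(1−p) = 9p + 1; against R: (-8)p + 2(1−p) = −10p + 2.
Setting these equal: 9p + 1 = −10p + 2 ⇒ 19p = 1 ⇒ p = 1/19, and the value is (9)·(1/19) + 1 = 28/19.
For Column: with q = P(L), equating A's and B's payoffs gives 18q − 8 = −q + 2 ⇒ q = 10/19.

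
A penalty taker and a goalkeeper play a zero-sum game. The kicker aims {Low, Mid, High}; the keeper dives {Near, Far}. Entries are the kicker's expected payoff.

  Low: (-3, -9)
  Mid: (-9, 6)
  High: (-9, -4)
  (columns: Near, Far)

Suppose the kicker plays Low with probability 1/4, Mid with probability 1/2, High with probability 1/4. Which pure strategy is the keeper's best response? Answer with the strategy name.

If the keeper plays Near, the kicker's expected payoff is (1/4)·(-3) + (1/2)·(-9) + (1/4)·(-9) = -15/2.
If the keeper plays Far, the kicker's expected payoff is (1/4)·(-9) + (1/2)·6 + (1/4)·(-4) = -1/4.
The keeper minimizes the kicker's payoff; the smallest is -15/2, so the best response is Near.

Near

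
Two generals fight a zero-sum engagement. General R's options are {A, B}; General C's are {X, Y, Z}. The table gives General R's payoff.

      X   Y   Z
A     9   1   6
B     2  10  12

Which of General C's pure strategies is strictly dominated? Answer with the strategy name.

Z

Y holds General R's payoff strictly below Z in every row: 1 < 6, 10 < 12.
So Z is strictly dominated for General C.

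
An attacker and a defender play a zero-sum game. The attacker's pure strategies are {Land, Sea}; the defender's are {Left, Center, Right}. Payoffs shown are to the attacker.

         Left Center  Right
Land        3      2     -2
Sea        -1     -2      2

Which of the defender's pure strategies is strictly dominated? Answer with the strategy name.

Center holds the attacker's payoff strictly below Left in every row: 2 < 3, -2 < -1.
So Left is strictly dominated for the defender.

Left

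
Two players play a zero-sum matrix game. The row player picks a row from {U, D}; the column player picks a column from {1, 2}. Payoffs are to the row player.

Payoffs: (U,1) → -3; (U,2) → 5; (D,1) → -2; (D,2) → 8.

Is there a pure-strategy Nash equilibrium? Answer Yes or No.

Yes

Row minima: U → -3, D → -2; maximin = -2.
Column maxima: 1 → -2, 2 → 8; minimax = -2.
maximin = minimax = -2, so a saddle point exists.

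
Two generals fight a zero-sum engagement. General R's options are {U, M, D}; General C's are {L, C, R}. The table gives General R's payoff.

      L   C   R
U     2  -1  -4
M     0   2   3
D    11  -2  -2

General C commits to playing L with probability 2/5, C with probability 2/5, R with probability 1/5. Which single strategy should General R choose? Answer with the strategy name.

D

Expected payoff of U: (2/5)·2 + (2/5)·(-1) + (1/5)·(-4) = -2/5.
Expected payoff of M: (2/5)·0 + (2/5)·2 + (1/5)·3 = 7/5.
Expected payoff of D: (2/5)·11 + (2/5)·(-2) + (1/5)·(-2) = 16/5.
The largest is 16/5, so General R's best response is D.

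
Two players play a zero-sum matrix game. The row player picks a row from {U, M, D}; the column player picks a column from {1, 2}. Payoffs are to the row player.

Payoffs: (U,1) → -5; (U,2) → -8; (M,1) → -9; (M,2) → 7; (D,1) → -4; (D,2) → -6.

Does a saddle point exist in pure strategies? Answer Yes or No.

No

Row minima: U → -8, M → -9, D → -6; maximin = -6.
Column maxima: 1 → -4, 2 → 7; minimax = -4.
-6 ≠ -4, so no pure-strategy equilibrium exists.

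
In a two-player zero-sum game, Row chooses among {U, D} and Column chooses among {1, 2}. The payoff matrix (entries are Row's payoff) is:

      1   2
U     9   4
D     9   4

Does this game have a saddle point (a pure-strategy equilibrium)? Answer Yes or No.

Yes

Row minima: U → 4, D → 4; maximin = 4.
Column maxima: 1 → 9, 2 → 4; minimax = 4.
maximin = minimax = 4, so a saddle point exists.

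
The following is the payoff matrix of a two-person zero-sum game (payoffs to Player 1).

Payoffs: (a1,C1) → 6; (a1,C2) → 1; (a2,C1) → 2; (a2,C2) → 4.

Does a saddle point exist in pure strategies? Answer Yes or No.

No

Row minima: a1 → 1, a2 → 2; maximin = 2.
Column maxima: C1 → 6, C2 → 4; minimax = 4.
2 ≠ 4, so no pure-strategy equilibrium exists.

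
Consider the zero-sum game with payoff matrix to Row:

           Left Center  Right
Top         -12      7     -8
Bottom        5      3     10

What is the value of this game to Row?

Row minima: Top → -12, Bottom → 3; maximin = 3.
Column maxima: Left → 5, Center → 7, Right → 10; minimax = 5.
3 ≠ 5, so there is no saddle point; optimal play is mixed.
Right is strictly dominated by Left (it gives Row strictly more in every row), so Column never plays it.
On the remaining 2×2 (Top, Bottom vs Left, Center):
Let Row play Top with probability p. Expected payoff against Left: (-12)p + 5(1−p) = −17p + 5; against Center: 7p + 3(1−p) = 4p + 3.
Setting these equal: −17p + 5 = 4p + 3 ⇒ −21p = -2 ⇒ p = 2/21, and the value is (-17)·(2/21) + 5 = 71/21.
For Column: with q = P(Left), equating Top's and Bottom's payoffs gives −19q + 7 = 2q + 3 ⇒ q = 4/21.

71/21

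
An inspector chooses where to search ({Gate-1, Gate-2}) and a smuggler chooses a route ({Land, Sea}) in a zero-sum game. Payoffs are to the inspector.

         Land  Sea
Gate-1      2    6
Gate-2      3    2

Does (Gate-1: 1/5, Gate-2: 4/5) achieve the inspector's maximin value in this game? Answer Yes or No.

Yes

Against Land this mix gives (1/5)·2 + (4/5)·3 = 14/5.
Against Sea this mix gives (1/5)·6 + (4/5)·2 = 14/5.
All of the smuggler's active replies (Land, Sea) yield 14/5, and no column does worse for the inspector. The mix makes the smuggler indifferent and guarantees 14/5, so it is optimal.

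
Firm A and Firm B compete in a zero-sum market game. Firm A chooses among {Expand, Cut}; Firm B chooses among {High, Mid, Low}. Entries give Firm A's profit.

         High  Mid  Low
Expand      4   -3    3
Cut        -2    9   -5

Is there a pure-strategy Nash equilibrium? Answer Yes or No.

No

Row minima: Expand → -3, Cut → -5; maximin = -3.
Column maxima: High → 4, Mid → 9, Low → 3; minimax = 3.
-3 ≠ 3, so no pure-strategy equilibrium exists.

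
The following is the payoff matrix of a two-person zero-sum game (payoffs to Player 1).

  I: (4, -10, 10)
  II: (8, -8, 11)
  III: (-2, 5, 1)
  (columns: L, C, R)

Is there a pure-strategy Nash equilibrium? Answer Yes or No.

Row minima: I → -10, II → -8, III → -2; maximin = -2.
Column maxima: L → 8, C → 5, R → 11; minimax = 5.
-2 ≠ 5, so no pure-strategy equilibrium exists.

No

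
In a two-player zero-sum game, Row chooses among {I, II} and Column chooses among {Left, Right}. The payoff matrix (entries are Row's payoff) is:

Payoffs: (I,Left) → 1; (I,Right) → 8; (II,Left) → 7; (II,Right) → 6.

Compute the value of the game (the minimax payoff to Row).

25/4

Row minima: I → 1, II → 6; maximin = 6.
Column maxima: Left → 7, Right → 8; minimax = 7.
6 ≠ 7, so there is no saddle point; optimal play is mixed.
Let Row play I with probability p. Expected payoff against Left: 1p + 7(1−p) = −6p + 7; against Right: 8p + 6(1−p) = 2p + 6.
Setting these equal: −6p + 7 = 2p + 6 ⇒ −8p = -1 ⇒ p = 1/8, and the value is (-6)·(1/8) + 7 = 25/4.
For Column: with q = P(Left), equating I's and II's payoffs gives −7q + 8 = q + 6 ⇒ q = 1/4.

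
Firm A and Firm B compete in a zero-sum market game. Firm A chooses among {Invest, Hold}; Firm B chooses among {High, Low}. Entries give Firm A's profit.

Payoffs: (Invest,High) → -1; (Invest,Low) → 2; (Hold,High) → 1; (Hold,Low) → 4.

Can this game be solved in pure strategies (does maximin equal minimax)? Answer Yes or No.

Row minima: Invest → -1, Hold → 1; maximin = 1.
Column maxima: High → 1, Low → 4; minimax = 1.
maximin = minimax = 1, so a saddle point exists.

Yes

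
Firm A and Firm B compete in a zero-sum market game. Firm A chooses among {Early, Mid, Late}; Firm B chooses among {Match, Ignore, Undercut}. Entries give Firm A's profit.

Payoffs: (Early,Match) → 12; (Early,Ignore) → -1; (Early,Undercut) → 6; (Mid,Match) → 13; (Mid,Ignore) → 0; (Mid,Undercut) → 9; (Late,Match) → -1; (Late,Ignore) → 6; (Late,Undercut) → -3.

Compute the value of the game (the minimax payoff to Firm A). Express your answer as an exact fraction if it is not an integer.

Row minima: Early → -1, Mid → 0, Late → -3; maximin = 0.
Column maxima: Match → 13, Ignore → 6, Undercut → 9; minimax = 6.
0 ≠ 6, so there is no saddle point; optimal play is mixed.
Early is strictly dominated by Mid, so Firm A never plays it.
Match is strictly dominated by Undercut (it gives Firm A strictly more in every row), so Firm B never plays it.
On the remaining 2×2 (Mid, Late vs Ignore, Undercut):
Let Firm A play Mid with probability p. Expected payoff against Ignore: 0p + 6(1−p) = −6p + 6; against Undercut: 9p + (-3)(1−p) = 12p − 3.
Setting these equal: −6p + 6 = 12p − 3 ⇒ −18p = -9 ⇒ p = 1/2, and the value is (-6)·(1/2) + 6 = 3.
For Firm B: with q = P(Ignore), equating Mid's and Late's payoffs gives −9q + 9 = 9q − 3 ⇒ q = 2/3.

3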